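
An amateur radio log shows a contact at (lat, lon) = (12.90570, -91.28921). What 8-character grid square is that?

EK42iv57

Add 180° to longitude and 90° to latitude: 88.71079, 102.90570.
Field (20°×10°, letters A–R): 88.71079/20 → 4 → E, 102.90570/10 → 10 → K; chars EK.
Square (2°×1°, digits 0–9): 8.71079/2 → 4, 2.90570/1 → 2; chars 42.
Subsquare (5′×2.5′, letters a–x): 0.71079/0.0833333 → 8 → i, 0.90570/0.0416667 → 21 → v; chars iv.
Extended square (30″×15″, digits 0–9): 0.04412/0.00833333 → 5, 0.03070/0.00416667 → 7; chars 57.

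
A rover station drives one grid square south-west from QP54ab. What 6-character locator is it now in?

Longitude subsquare a = 0; −1 → -1, wraps to 23 = x, carry into square.
Longitude square 5; −1 → 4.
Latitude subsquare b = 1; −1 → 0 = a.

QP44xa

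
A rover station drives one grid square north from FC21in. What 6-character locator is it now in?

Latitude subsquare n = 13; +1 → 14 = o.
The longitude characters are unchanged.

FC21io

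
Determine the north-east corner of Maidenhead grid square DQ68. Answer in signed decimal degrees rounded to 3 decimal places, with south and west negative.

79.000, -106.000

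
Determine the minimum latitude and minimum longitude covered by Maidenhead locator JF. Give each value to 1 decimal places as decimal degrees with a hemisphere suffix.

Field J=9, F=5: +9·20° lon, +5·10° lat → SW at lon 0°, lat -40°.
latitude 40.0° S, longitude 0.0° E.

40.0° S, 0.0° E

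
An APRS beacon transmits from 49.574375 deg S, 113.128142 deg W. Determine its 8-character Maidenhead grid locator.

DE30kk42

Offset from 180°W / 90°S: lon 66.87186°, lat 40.42562°.
Field: lon ⌊66.87186/20⌋ = 3 → D; lat ⌊40.42562/10⌋ = 4 → E.
Square: lon ⌊6.87186/2⌋ = 3; lat ⌊0.42562/1⌋ = 0.
Subsquare: lon ⌊0.87186/0.0833333⌋ = 10 → k; lat ⌊0.42562/0.0416667⌋ = 10 → k.
Extended square: lon ⌊0.03852/0.00833333⌋ = 4; lat ⌊0.00896/0.00416667⌋ = 2.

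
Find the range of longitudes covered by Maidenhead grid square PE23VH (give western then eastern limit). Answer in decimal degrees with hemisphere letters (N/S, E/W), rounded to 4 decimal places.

Field P=15, E=4: +15·20° lon, +4·10° lat → SW at lon 120°, lat -50°.
Square 2, 3: +2·2° lon, +3·1° lat → SW at lon 124°, lat -47°.
Subsquare v=21, h=7: +21·0.0833333° lon, +7·0.0416667° lat → SW at lon 125.75°, lat -46.7083°.
Cell spans 0.0833333° lon × 0.0416667° lat.
west 125.7500° E, east 125.8333° E.

125.7500° E, 125.8333° E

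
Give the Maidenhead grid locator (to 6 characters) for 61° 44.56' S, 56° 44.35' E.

Add 180° to longitude and 90° to latitude: 236.7392, 28.2573.
Field (20°×10°, letters A–R): 236.7392/20 → 11 → L, 28.2573/10 → 2 → C; chars LC.
Square (2°×1°, digits 0–9): 16.7392/2 → 8, 8.2573/1 → 8; chars 88.
Subsquare (5′×2.5′, letters a–x): 0.7392/0.0833333 → 8 → i, 0.2573/0.0416667 → 6 → g; chars ig.

LC88ig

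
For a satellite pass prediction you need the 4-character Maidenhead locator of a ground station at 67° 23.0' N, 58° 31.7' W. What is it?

GP07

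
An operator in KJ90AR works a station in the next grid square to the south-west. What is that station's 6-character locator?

Longitude subsquare a = 0; −1 → -1, wraps to 23 = x, carry into square.
Longitude square 9; −1 → 8.
Latitude subsquare r = 17; −1 → 16 = q.

KJ80xq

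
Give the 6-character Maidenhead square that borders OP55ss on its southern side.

Latitude subsquare s = 18; −1 → 17 = r.
The longitude characters are unchanged.

OP55sr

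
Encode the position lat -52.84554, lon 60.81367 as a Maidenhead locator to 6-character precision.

MD07jd

Shift to the Maidenhead origin (180°W, 90°S): lon 240.8137, lat 37.1545.
Field (20°×10°, letters A–R): lon ⌊240.8137/20⌋ = 12 → M; lat ⌊37.1545/10⌋ = 3 → D.
Square (2°×1°, digits 0–9): lon ⌊0.8137/2⌋ = 0; lat ⌊7.1545/1⌋ = 7.
Subsquare (5′×2.5′, letters a–x): lon ⌊0.8137/0.0833333⌋ = 9 → j; lat ⌊0.1545/0.0416667⌋ = 3 → d.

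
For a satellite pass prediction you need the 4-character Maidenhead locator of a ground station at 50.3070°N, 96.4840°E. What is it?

NO80

Add 180° to longitude and 90° to latitude: 276.48, 140.31.
Field: lon ⌊276.48/20⌋ = 13 → N; lat ⌊140.31/10⌋ = 14 → O.
Square: lon ⌊16.48/2⌋ = 8; lat ⌊0.31/1⌋ = 0.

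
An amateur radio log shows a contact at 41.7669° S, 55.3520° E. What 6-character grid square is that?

LE78qf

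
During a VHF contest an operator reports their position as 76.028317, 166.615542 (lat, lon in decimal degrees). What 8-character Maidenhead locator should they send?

RQ36ha36

Add 180° to longitude and 90° to latitude: 346.61554, 166.02832.
Field: lon ⌊346.61554/20⌋ = 17 → R; lat ⌊166.02832/10⌋ = 16 → Q.
Square: lon ⌊6.61554/2⌋ = 3; lat ⌊6.02832/1⌋ = 6.
Subsquare: lon ⌊0.61554/0.0833333⌋ = 7 → h; lat ⌊0.02832/0.0416667⌋ = 0 → a.
Extended square: lon ⌊0.03221/0.00833333⌋ = 3; lat ⌊0.02832/0.00416667⌋ = 6.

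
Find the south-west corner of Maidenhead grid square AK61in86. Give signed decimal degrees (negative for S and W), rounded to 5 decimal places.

Field A=0, K=10: +0·20° lon, +10·10° lat → SW at lon -180°, lat 10°.
Square 6, 1: +6·2° lon, +1·1° lat → SW at lon -168°, lat 11°.
Subsquare i=8, n=13: +8·0.0833333° lon, +13·0.0416667° lat → SW at lon -167.333°, lat 11.5417°.
Extended square 8, 6: +8·0.00833333° lon, +6·0.00416667° lat → SW at lon -167.267°, lat 11.5667°.
latitude 11.56667, longitude -167.26667.

11.56667, -167.26667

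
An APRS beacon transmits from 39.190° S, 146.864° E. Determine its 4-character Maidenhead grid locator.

Add 180° to longitude and 90° to latitude: 326.86, 50.81.
Field: lon ⌊326.86/20⌋ = 16 → Q; lat ⌊50.81/10⌋ = 5 → F.
Square: lon ⌊6.86/2⌋ = 3; lat ⌊0.81/1⌋ = 0.

QF30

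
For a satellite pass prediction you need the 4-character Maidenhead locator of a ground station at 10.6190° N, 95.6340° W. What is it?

EK20

Offset from 180°W / 90°S: lon 84.37°, lat 100.62°.
Field (20°×10°, letters A–R): 84.37/20 → 4 → E, 100.62/10 → 10 → K; chars EK.
Square (2°×1°, digits 0–9): 4.37/2 → 2, 0.62/1 → 0; chars 20.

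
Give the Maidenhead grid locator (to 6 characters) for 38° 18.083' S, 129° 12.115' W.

CF51jq

Add 180° to longitude and 90° to latitude: 50.7981, 51.6986.
Field: 50.7981/20 → 2 → C, 51.6986/10 → 5 → F; chars CF.
Square: 10.7981/2 → 5, 1.6986/1 → 1; chars 51.
Subsquare: 0.7981/0.0833333 → 9 → j, 0.6986/0.0416667 → 16 → q; chars jq.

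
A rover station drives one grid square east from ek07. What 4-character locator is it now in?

Longitude square 0; +1 → 1.
The latitude characters are unchanged.

EK17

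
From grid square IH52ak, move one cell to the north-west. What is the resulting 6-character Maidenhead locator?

IH42xl

Longitude subsquare a = 0; −1 → -1, wraps to 23 = x, carry into square.
Longitude square 5; −1 → 4.
Latitude subsquare k = 10; +1 → 11 = l.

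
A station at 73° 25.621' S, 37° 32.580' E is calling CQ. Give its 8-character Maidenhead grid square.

KB86sn57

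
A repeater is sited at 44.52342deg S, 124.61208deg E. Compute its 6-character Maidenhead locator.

Shift to the Maidenhead origin (180°W, 90°S): lon 304.6121, lat 45.4766.
Field: 304.6121/20 → 15 → P, 45.4766/10 → 4 → E; chars PE.
Square: 4.6121/2 → 2, 5.4766/1 → 5; chars 25.
Subsquare: 0.6121/0.0833333 → 7 → h, 0.4766/0.0416667 → 11 → l; chars hl.

PE25hl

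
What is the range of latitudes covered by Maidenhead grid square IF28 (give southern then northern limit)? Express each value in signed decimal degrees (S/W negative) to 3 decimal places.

-32.000, -31.000

Field I=8, F=5: +8·20° lon, +5·10° lat → SW at lon -20°, lat -40°.
Square 2, 8: +2·2° lon, +8·1° lat → SW at lon -16°, lat -32°.
Cell spans 2° lon × 1° lat.
south -32.000, north -31.000.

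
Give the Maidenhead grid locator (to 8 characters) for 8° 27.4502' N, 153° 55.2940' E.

QJ68xk09

Offset from 180°W / 90°S: lon 333.92157°, lat 98.45750°.
Field: 333.92157/20 → 16 → Q, 98.45750/10 → 9 → J; chars QJ.
Square: 13.92157/2 → 6, 8.45750/1 → 8; chars 68.
Subsquare: 1.92157/0.0833333 → 23 → x, 0.45750/0.0416667 → 10 → k; chars xk.
Extended square: 0.00490/0.00833333 → 0, 0.04084/0.00416667 → 9; chars 09.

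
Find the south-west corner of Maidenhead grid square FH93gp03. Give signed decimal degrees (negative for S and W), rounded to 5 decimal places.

-16.36250, -61.50000

Field F=5, H=7: +5·20° lon, +7·10° lat → SW at lon -80°, lat -20°.
Square 9, 3: +9·2° lon, +3·1° lat → SW at lon -62°, lat -17°.
Subsquare g=6, p=15: +6·0.0833333° lon, +15·0.0416667° lat → SW at lon -61.5°, lat -16.375°.
Extended square 0, 3: +0·0.00833333° lon, +3·0.00416667° lat → SW at lon -61.5°, lat -16.3625°.
latitude -16.36250, longitude -61.50000.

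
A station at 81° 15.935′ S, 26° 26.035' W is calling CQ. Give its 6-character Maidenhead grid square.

HA68sr

Offset from 180°W / 90°S: lon 153.5661°, lat 8.7344°.
Field: lon ⌊153.5661/20⌋ = 7 → H; lat ⌊8.7344/10⌋ = 0 → A.
Square: lon ⌊13.5661/2⌋ = 6; lat ⌊8.7344/1⌋ = 8.
Subsquare: lon ⌊1.5661/0.0833333⌋ = 18 → s; lat ⌊0.7344/0.0416667⌋ = 17 → r.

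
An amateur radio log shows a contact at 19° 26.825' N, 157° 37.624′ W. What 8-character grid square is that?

BK19ek47

Add 180° to longitude and 90° to latitude: 22.37293, 109.44708.
Field: 22.37293/20 → 1 → B, 109.44708/10 → 10 → K; chars BK.
Square: 2.37293/2 → 1, 9.44708/1 → 9; chars 19.
Subsquare: 0.37293/0.0833333 → 4 → e, 0.44708/0.0416667 → 10 → k; chars ek.
Extended square: 0.03960/0.00833333 → 4, 0.03042/0.00416667 → 7; chars 47.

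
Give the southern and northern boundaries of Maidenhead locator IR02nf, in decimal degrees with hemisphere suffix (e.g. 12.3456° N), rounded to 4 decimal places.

Field I=8, R=17: +8·20° lon, +17·10° lat → SW at lon -20°, lat 80°.
Square 0, 2: +0·2° lon, +2·1° lat → SW at lon -20°, lat 82°.
Subsquare n=13, f=5: +13·0.0833333° lon, +5·0.0416667° lat → SW at lon -18.9167°, lat 82.2083°.
Cell spans 0.0833333° lon × 0.0416667° lat.
south 82.2083° N, north 82.2500° N.

82.2083° N, 82.2500° N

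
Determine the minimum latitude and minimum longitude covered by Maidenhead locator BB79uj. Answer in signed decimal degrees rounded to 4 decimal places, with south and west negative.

Field B=1, B=1: +1·20° lon, +1·10° lat → SW at lon -160°, lat -80°.
Square 7, 9: +7·2° lon, +9·1° lat → SW at lon -146°, lat -71°.
Subsquare u=20, j=9: +20·0.0833333° lon, +9·0.0416667° lat → SW at lon -144.333°, lat -70.625°.
latitude -70.6250, longitude -144.3333.

-70.6250, -144.3333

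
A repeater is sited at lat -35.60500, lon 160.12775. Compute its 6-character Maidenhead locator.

RF04bj

Offset from 180°W / 90°S: lon 340.1277°, lat 54.3950°.
Field (20°×10°, letters A–R): 340.1277/20 → 17 → R, 54.3950/10 → 5 → F; chars RF.
Square (2°×1°, digits 0–9): 0.1277/2 → 0, 4.3950/1 → 4; chars 04.
Subsquare (5′×2.5′, letters a–x): 0.1277/0.0833333 → 1 → b, 0.3950/0.0416667 → 9 → j; chars bj.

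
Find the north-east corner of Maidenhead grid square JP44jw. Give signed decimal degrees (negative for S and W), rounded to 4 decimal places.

64.9583, 8.8333

Field J=9, P=15: +9·20° lon, +15·10° lat → SW at lon 0°, lat 60°.
Square 4, 4: +4·2° lon, +4·1° lat → SW at lon 8°, lat 64°.
Subsquare j=9, w=22: +9·0.0833333° lon, +22·0.0416667° lat → SW at lon 8.75°, lat 64.9167°.
Cell spans 0.0833333° lon × 0.0416667° lat. NE corner is SW corner plus one full cell.
latitude 64.9583, longitude 8.8333.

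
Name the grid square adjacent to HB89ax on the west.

Longitude subsquare a = 0; −1 → -1, wraps to 23 = x, carry into square.
Longitude square 8; −1 → 7.
The latitude characters are unchanged.

HB79xx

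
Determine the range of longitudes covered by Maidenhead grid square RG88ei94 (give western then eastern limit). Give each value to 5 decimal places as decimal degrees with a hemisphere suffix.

176.40833° E, 176.41667° E

Field R=17, G=6: +17·20° lon, +6·10° lat → SW at lon 160°, lat -30°.
Square 8, 8: +8·2° lon, +8·1° lat → SW at lon 176°, lat -22°.
Subsquare e=4, i=8: +4·0.0833333° lon, +8·0.0416667° lat → SW at lon 176.333°, lat -21.6667°.
Extended square 9, 4: +9·0.00833333° lon, +4·0.00416667° lat → SW at lon 176.408°, lat -21.65°.
Cell spans 0.00833333° lon × 0.00416667° lat.
west 176.40833° E, east 176.41667° E.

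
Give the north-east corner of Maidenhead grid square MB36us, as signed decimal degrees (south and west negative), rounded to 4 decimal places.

-73.2083, 67.7500

Field M=12, B=1: +12·20° lon, +1·10° lat → SW at lon 60°, lat -80°.
Square 3, 6: +3·2° lon, +6·1° lat → SW at lon 66°, lat -74°.
Subsquare u=20, s=18: +20·0.0833333° lon, +18·0.0416667° lat → SW at lon 67.6667°, lat -73.25°.
Cell spans 0.0833333° lon × 0.0416667° lat. NE corner is SW corner plus one full cell.
latitude -73.2083, longitude 67.7500.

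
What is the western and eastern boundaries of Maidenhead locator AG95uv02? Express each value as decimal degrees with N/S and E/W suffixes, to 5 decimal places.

160.33333° W, 160.32500° W

Field A=0, G=6: +0·20° lon, +6·10° lat → SW at lon -180°, lat -30°.
Square 9, 5: +9·2° lon, +5·1° lat → SW at lon -162°, lat -25°.
Subsquare u=20, v=21: +20·0.0833333° lon, +21·0.0416667° lat → SW at lon -160.333°, lat -24.125°.
Extended square 0, 2: +0·0.00833333° lon, +2·0.00416667° lat → SW at lon -160.333°, lat -24.1167°.
Cell spans 0.00833333° lon × 0.00416667° lat.
west 160.33333° W, east 160.32500° W.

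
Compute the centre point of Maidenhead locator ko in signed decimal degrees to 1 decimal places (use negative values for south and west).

55.0, 30.0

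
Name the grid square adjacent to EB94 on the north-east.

FB05

Longitude square 9; +1 → 10, wraps to 0, carry into field.
Longitude field E = 4; +1 → 5 = F.
Latitude square 4; +1 → 5.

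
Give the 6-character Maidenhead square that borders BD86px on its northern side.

BD87pa

Latitude subsquare x = 23; +1 → 24, wraps to 0 = a, carry into square.
Latitude square 6; +1 → 7.
The longitude characters are unchanged.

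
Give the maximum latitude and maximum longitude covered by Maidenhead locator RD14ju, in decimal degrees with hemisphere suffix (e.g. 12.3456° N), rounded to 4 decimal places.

55.1250° S, 162.8333° E

Field R=17, D=3: +17·20° lon, +3·10° lat → SW at lon 160°, lat -60°.
Square 1, 4: +1·2° lon, +4·1° lat → SW at lon 162°, lat -56°.
Subsquare j=9, u=20: +9·0.0833333° lon, +20·0.0416667° lat → SW at lon 162.75°, lat -55.1667°.
Cell spans 0.0833333° lon × 0.0416667° lat. NE corner is SW corner plus one full cell.
latitude 55.1250° S, longitude 162.8333° E.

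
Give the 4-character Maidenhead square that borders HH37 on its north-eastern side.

Longitude square 3; +1 → 4.
Latitude square 7; +1 → 8.

HH48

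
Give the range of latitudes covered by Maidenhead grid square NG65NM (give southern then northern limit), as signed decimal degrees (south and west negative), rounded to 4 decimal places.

Field N=13, G=6: +13·20° lon, +6·10° lat → SW at lon 80°, lat -30°.
Square 6, 5: +6·2° lon, +5·1° lat → SW at lon 92°, lat -25°.
Subsquare n=13, m=12: +13·0.0833333° lon, +12·0.0416667° lat → SW at lon 93.0833°, lat -24.5°.
Cell spans 0.0833333° lon × 0.0416667° lat.
south -24.5000, north -24.4583.

-24.5000, -24.4583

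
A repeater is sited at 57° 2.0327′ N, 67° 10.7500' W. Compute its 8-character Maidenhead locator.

Offset from 180°W / 90°S: lon 112.82083°, lat 147.03388°.
Field: 112.82083/20 → 5 → F, 147.03388/10 → 14 → O; chars FO.
Square: 12.82083/2 → 6, 7.03388/1 → 7; chars 67.
Subsquare: 0.82083/0.0833333 → 9 → j, 0.03388/0.0416667 → 0 → a; chars ja.
Extended square: 0.07083/0.00833333 → 8, 0.03388/0.00416667 → 8; chars 88.

FO67ja88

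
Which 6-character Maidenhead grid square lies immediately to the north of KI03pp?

KI03pq

Latitude subsquare p = 15; +1 → 16 = q.
The longitude characters are unchanged.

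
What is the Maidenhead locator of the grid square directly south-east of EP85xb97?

EP95ab06

Longitude extended square 9; +1 → 10, wraps to 0, carry into subsquare.
Longitude subsquare x = 23; +1 → 24, wraps to 0 = a, carry into square.
Longitude square 8; +1 → 9.
Latitude extended square 7; −1 → 6.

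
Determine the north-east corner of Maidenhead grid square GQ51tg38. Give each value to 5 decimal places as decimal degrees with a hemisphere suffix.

71.28750° N, 48.38333° W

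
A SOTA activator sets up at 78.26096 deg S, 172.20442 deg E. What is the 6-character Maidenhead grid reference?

RB61cr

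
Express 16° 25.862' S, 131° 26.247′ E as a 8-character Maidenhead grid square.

Offset from 180°W / 90°S: lon 311.43745°, lat 73.56897°.
Field: lon ⌊311.43745/20⌋ = 15 → P; lat ⌊73.56897/10⌋ = 7 → H.
Square: lon ⌊11.43745/2⌋ = 5; lat ⌊3.56897/1⌋ = 3.
Subsquare: lon ⌊1.43745/0.0833333⌋ = 17 → r; lat ⌊0.56897/0.0416667⌋ = 13 → n.
Extended square: lon ⌊0.02078/0.00833333⌋ = 2; lat ⌊0.02730/0.00416667⌋ = 6.

PH53rn26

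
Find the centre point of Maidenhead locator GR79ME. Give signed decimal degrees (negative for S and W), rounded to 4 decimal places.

89.1875, -44.9583

Field G=6, R=17: +6·20° lon, +17·10° lat → SW at lon -60°, lat 80°.
Square 7, 9: +7·2° lon, +9·1° lat → SW at lon -46°, lat 89°.
Subsquare m=12, e=4: +12·0.0833333° lon, +4·0.0416667° lat → SW at lon -45°, lat 89.1667°.
Cell spans 0.0833333° lon × 0.0416667° lat. Centre is SW corner plus half of each.
latitude 89.1875, longitude -44.9583.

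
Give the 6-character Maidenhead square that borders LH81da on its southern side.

LH80dx

Latitude subsquare a = 0; −1 → -1, wraps to 23 = x, carry into square.
Latitude square 1; −1 → 0.
The longitude characters are unchanged.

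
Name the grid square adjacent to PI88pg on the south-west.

PI88of

Longitude subsquare p = 15; −1 → 14 = o.
Latitude subsquare g = 6; −1 → 5 = f.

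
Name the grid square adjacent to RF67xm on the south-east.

Longitude subsquare x = 23; +1 → 24, wraps to 0 = a, carry into square.
Longitude square 6; +1 → 7.
Latitude subsquare m = 12; −1 → 11 = l.

RF77al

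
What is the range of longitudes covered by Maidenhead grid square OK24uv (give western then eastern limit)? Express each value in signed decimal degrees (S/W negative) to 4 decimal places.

105.6667, 105.7500

Field O=14, K=10: +14·20° lon, +10·10° lat → SW at lon 100°, lat 10°.
Square 2, 4: +2·2° lon, +4·1° lat → SW at lon 104°, lat 14°.
Subsquare u=20, v=21: +20·0.0833333° lon, +21·0.0416667° lat → SW at lon 105.667°, lat 14.875°.
Cell spans 0.0833333° lon × 0.0416667° lat.
west 105.6667, east 105.7500.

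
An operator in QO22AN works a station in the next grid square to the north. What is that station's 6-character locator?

QO22ao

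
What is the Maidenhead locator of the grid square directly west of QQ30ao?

QQ20xo

Longitude subsquare a = 0; −1 → -1, wraps to 23 = x, carry into square.
Longitude square 3; −1 → 2.
The latitude characters are unchanged.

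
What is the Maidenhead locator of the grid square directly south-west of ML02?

LL91

Longitude square 0; −1 → -1, wraps to 9, carry into field.
Longitude field M = 12; −1 → 11 = L.
Latitude square 2; −1 → 1.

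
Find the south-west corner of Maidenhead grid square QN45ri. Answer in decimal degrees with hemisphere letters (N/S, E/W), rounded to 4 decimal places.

45.3333° N, 149.4167° E

Field Q=16, N=13: +16·20° lon, +13·10° lat → SW at lon 140°, lat 40°.
Square 4, 5: +4·2° lon, +5·1° lat → SW at lon 148°, lat 45°.
Subsquare r=17, i=8: +17·0.0833333° lon, +8·0.0416667° lat → SW at lon 149.417°, lat 45.3333°.
latitude 45.3333° N, longitude 149.4167° E.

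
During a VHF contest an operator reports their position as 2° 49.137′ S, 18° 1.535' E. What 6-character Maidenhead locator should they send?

JI97ae

Add 180° to longitude and 90° to latitude: 198.0256, 87.1810.
Field (20°×10°, letters A–R): lon ⌊198.0256/20⌋ = 9 → J; lat ⌊87.1810/10⌋ = 8 → I.
Square (2°×1°, digits 0–9): lon ⌊18.0256/2⌋ = 9; lat ⌊7.1810/1⌋ = 7.
Subsquare (5′×2.5′, letters a–x): lon ⌊0.0256/0.0833333⌋ = 0 → a; lat ⌊0.1810/0.0416667⌋ = 4 → e.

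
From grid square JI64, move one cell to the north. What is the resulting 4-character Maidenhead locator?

JI65

Latitude square 4; +1 → 5.
The longitude characters are unchanged.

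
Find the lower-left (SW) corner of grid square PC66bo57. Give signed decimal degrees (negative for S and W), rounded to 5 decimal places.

Field P=15, C=2: +15·20° lon, +2·10° lat → SW at lon 120°, lat -70°.
Square 6, 6: +6·2° lon, +6·1° lat → SW at lon 132°, lat -64°.
Subsquare b=1, o=14: +1·0.0833333° lon, +14·0.0416667° lat → SW at lon 132.083°, lat -63.4167°.
Extended square 5, 7: +5·0.00833333° lon, +7·0.00416667° lat → SW at lon 132.125°, lat -63.3875°.
latitude -63.38750, longitude 132.12500.

-63.38750, 132.12500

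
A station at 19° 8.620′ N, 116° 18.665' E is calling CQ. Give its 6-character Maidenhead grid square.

Offset from 180°W / 90°S: lon 296.3111°, lat 109.1437°.
Field: lon ⌊296.3111/20⌋ = 14 → O; lat ⌊109.1437/10⌋ = 10 → K.
Square: lon ⌊16.3111/2⌋ = 8; lat ⌊9.1437/1⌋ = 9.
Subsquare: lon ⌊0.3111/0.0833333⌋ = 3 → d; lat ⌊0.1437/0.0416667⌋ = 3 → d.

OK89dd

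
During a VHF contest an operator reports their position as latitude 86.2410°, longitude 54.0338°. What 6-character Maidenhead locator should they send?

Shift to the Maidenhead origin (180°W, 90°S): lon 234.0338, lat 176.2410.
Field: lon ⌊234.0338/20⌋ = 11 → L; lat ⌊176.2410/10⌋ = 17 → R.
Square: lon ⌊14.0338/2⌋ = 7; lat ⌊6.2410/1⌋ = 6.
Subsquare: lon ⌊0.0338/0.0833333⌋ = 0 → a; lat ⌊0.2410/0.0416667⌋ = 5 → f.

LR76af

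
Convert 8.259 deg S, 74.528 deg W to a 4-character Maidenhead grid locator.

Add 180° to longitude and 90° to latitude: 105.47, 81.74.
Field (20°×10°, letters A–R): 105.47/20 → 5 → F, 81.74/10 → 8 → I; chars FI.
Square (2°×1°, digits 0–9): 5.47/2 → 2, 1.74/1 → 1; chars 21.

FI21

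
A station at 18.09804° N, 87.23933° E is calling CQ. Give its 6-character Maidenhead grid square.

NK38oc

Offset from 180°W / 90°S: lon 267.2393°, lat 108.0980°.
Field: 267.2393/20 → 13 → N, 108.0980/10 → 10 → K; chars NK.
Square: 7.2393/2 → 3, 8.0980/1 → 8; chars 38.
Subsquare: 1.2393/0.0833333 → 14 → o, 0.0980/0.0416667 → 2 → c; chars oc.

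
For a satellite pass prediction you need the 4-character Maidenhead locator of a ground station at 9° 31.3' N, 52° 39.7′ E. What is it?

LJ69

Offset from 180°W / 90°S: lon 232.66°, lat 99.52°.
Field: 232.66/20 → 11 → L, 99.52/10 → 9 → J; chars LJ.
Square: 12.66/2 → 6, 9.52/1 → 9; chars 69.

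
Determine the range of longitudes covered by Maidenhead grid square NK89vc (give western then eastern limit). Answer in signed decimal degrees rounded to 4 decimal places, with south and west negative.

97.7500, 97.8333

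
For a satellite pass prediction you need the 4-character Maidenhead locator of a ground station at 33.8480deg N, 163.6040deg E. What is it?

RM13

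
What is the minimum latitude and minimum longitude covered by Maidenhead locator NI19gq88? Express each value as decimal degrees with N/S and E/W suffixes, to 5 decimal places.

Field N=13, I=8: +13·20° lon, +8·10° lat → SW at lon 80°, lat -10°.
Square 1, 9: +1·2° lon, +9·1° lat → SW at lon 82°, lat -1°.
Subsquare g=6, q=16: +6·0.0833333° lon, +16·0.0416667° lat → SW at lon 82.5°, lat -0.333333°.
Extended square 8, 8: +8·0.00833333° lon, +8·0.00416667° lat → SW at lon 82.5667°, lat -0.3°.
latitude 0.30000° S, longitude 82.56667° E.

0.30000° S, 82.56667° E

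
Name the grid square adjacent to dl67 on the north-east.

Longitude square 6; +1 → 7.
Latitude square 7; +1 → 8.

DL78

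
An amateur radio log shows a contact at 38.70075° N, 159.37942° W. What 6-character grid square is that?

Add 180° to longitude and 90° to latitude: 20.6206, 128.7007.
Field: 20.6206/20 → 1 → B, 128.7007/10 → 12 → M; chars BM.
Square: 0.6206/2 → 0, 8.7007/1 → 8; chars 08.
Subsquare: 0.6206/0.0833333 → 7 → h, 0.7007/0.0416667 → 16 → q; chars hq.

BM08hq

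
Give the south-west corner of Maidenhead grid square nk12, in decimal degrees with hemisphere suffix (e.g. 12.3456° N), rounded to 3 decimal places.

Field N=13, K=10: +13·20° lon, +10·10° lat → SW at lon 80°, lat 10°.
Square 1, 2: +1·2° lon, +2·1° lat → SW at lon 82°, lat 12°.
latitude 12.000° N, longitude 82.000° E.

12.000° N, 82.000° E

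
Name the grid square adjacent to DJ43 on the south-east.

DJ52

Longitude square 4; +1 → 5.
Latitude square 3; −1 → 2.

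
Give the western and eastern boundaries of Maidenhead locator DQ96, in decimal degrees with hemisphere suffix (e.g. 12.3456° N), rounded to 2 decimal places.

Field D=3, Q=16: +3·20° lon, +16·10° lat → SW at lon -120°, lat 70°.
Square 9, 6: +9·2° lon, +6·1° lat → SW at lon -102°, lat 76°.
Cell spans 2° lon × 1° lat.
west 102.00° W, east 100.00° W.

102.00° W, 100.00° W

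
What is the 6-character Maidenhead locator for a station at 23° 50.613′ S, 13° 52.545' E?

JG66wd

Offset from 180°W / 90°S: lon 193.8758°, lat 66.1565°.
Field: lon ⌊193.8758/20⌋ = 9 → J; lat ⌊66.1565/10⌋ = 6 → G.
Square: lon ⌊13.8758/2⌋ = 6; lat ⌊6.1565/1⌋ = 6.
Subsquare: lon ⌊1.8758/0.0833333⌋ = 22 → w; lat ⌊0.1565/0.0416667⌋ = 3 → d.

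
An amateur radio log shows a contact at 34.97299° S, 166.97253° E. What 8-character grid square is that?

Offset from 180°W / 90°S: lon 346.97253°, lat 55.02701°.
Field: lon ⌊346.97253/20⌋ = 17 → R; lat ⌊55.02701/10⌋ = 5 → F.
Square: lon ⌊6.97253/2⌋ = 3; lat ⌊5.02701/1⌋ = 5.
Subsquare: lon ⌊0.97253/0.0833333⌋ = 11 → l; lat ⌊0.02701/0.0416667⌋ = 0 → a.
Extended square: lon ⌊0.05586/0.00833333⌋ = 6; lat ⌊0.02701/0.00416667⌋ = 6.

RF35la66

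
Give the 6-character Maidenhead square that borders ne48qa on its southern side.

NE47qx

Latitude subsquare a = 0; −1 → -1, wraps to 23 = x, carry into square.
Latitude square 8; −1 → 7.
The longitude characters are unchanged.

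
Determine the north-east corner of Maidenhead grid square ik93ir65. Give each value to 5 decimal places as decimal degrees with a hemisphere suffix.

13.73333° N, 1.27500° W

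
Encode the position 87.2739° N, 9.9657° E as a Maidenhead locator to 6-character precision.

JR47xg

Add 180° to longitude and 90° to latitude: 189.9657, 177.2739.
Field: 189.9657/20 → 9 → J, 177.2739/10 → 17 → R; chars JR.
Square: 9.9657/2 → 4, 7.2739/1 → 7; chars 47.
Subsquare: 1.9657/0.0833333 → 23 → x, 0.2739/0.0416667 → 6 → g; chars xg.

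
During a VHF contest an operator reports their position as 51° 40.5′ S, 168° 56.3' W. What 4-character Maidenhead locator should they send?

Add 180° to longitude and 90° to latitude: 11.06, 38.33.
Field (20°×10°, letters A–R): lon ⌊11.06/20⌋ = 0 → A; lat ⌊38.33/10⌋ = 3 → D.
Square (2°×1°, digits 0–9): lon ⌊11.06/2⌋ = 5; lat ⌊8.33/1⌋ = 8.

AD58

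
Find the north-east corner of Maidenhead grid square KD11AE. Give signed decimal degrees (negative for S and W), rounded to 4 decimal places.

Field K=10, D=3: +10·20° lon, +3·10° lat → SW at lon 20°, lat -60°.
Square 1, 1: +1·2° lon, +1·1° lat → SW at lon 22°, lat -59°.
Subsquare a=0, e=4: +0·0.0833333° lon, +4·0.0416667° lat → SW at lon 22°, lat -58.8333°.
Cell spans 0.0833333° lon × 0.0416667° lat. NE corner is SW corner plus one full cell.
latitude -58.7917, longitude 22.0833.

-58.7917, 22.0833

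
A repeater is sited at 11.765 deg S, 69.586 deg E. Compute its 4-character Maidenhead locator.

Add 180° to longitude and 90° to latitude: 249.59, 78.23.
Field: lon ⌊249.59/20⌋ = 12 → M; lat ⌊78.23/10⌋ = 7 → H.
Square: lon ⌊9.59/2⌋ = 4; lat ⌊8.23/1⌋ = 8.

MH48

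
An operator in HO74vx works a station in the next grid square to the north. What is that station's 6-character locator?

HO75va

Latitude subsquare x = 23; +1 → 24, wraps to 0 = a, carry into square.
Latitude square 4; +1 → 5.
The longitude characters are unchanged.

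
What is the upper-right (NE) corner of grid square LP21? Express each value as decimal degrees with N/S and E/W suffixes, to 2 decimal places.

62.00° N, 46.00° E

Field L=11, P=15: +11·20° lon, +15·10° lat → SW at lon 40°, lat 60°.
Square 2, 1: +2·2° lon, +1·1° lat → SW at lon 44°, lat 61°.
Cell spans 2° lon × 1° lat. NE corner is SW corner plus one full cell.
latitude 62.00° N, longitude 46.00° E.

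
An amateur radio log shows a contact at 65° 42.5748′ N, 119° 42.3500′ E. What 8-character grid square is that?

OP95ur40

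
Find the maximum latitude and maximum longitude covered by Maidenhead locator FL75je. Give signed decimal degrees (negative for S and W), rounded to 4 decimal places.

25.2083, -65.1667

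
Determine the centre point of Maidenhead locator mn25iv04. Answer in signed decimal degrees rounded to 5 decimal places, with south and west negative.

Field M=12, N=13: +12·20° lon, +13·10° lat → SW at lon 60°, lat 40°.
Square 2, 5: +2·2° lon, +5·1° lat → SW at lon 64°, lat 45°.
Subsquare i=8, v=21: +8·0.0833333° lon, +21·0.0416667° lat → SW at lon 64.6667°, lat 45.875°.
Extended square 0, 4: +0·0.00833333° lon, +4·0.00416667° lat → SW at lon 64.6667°, lat 45.8917°.
Cell spans 0.00833333° lon × 0.00416667° lat. Centre is SW corner plus half of each.
latitude 45.89375, longitude 64.67083.

45.89375, 64.67083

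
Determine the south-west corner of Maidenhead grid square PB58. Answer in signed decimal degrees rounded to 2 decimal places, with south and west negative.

Field P=15, B=1: +15·20° lon, +1·10° lat → SW at lon 120°, lat -80°.
Square 5, 8: +5·2° lon, +8·1° lat → SW at lon 130°, lat -72°.
latitude -72.00, longitude 130.00.

-72.00, 130.00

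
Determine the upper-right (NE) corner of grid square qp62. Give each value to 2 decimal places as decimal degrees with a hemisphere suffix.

Field Q=16, P=15: +16·20° lon, +15·10° lat → SW at lon 140°, lat 60°.
Square 6, 2: +6·2° lon, +2·1° lat → SW at lon 152°, lat 62°.
Cell spans 2° lon × 1° lat. NE corner is SW corner plus one full cell.
latitude 63.00° N, longitude 154.00° E.

63.00° N, 154.00° E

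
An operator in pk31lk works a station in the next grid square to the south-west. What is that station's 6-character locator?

PK31kj

Longitude subsquare l = 11; −1 → 10 = k.
Latitude subsquare k = 10; −1 → 9 = j.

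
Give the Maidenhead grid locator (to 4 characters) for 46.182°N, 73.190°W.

FN36

Add 180° to longitude and 90° to latitude: 106.81, 136.18.
Field (20°×10°, letters A–R): lon ⌊106.81/20⌋ = 5 → F; lat ⌊136.18/10⌋ = 13 → N.
Square (2°×1°, digits 0–9): lon ⌊6.81/2⌋ = 3; lat ⌊6.18/1⌋ = 6.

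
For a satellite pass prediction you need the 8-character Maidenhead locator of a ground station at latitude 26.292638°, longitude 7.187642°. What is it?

Offset from 180°W / 90°S: lon 187.18764°, lat 116.29264°.
Field: 187.18764/20 → 9 → J, 116.29264/10 → 11 → L; chars JL.
Square: 7.18764/2 → 3, 6.29264/1 → 6; chars 36.
Subsquare: 1.18764/0.0833333 → 14 → o, 0.29264/0.0416667 → 7 → h; chars oh.
Extended square: 0.02098/0.00833333 → 2, 0.00097/0.00416667 → 0; chars 20.

JL36oh20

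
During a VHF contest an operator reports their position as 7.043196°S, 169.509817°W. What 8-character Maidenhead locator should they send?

AI52fw89

Offset from 180°W / 90°S: lon 10.49018°, lat 82.95680°.
Field: 10.49018/20 → 0 → A, 82.95680/10 → 8 → I; chars AI.
Square: 10.49018/2 → 5, 2.95680/1 → 2; chars 52.
Subsquare: 0.49018/0.0833333 → 5 → f, 0.95680/0.0416667 → 22 → w; chars fw.
Extended square: 0.07352/0.00833333 → 8, 0.04014/0.00416667 → 9; chars 89.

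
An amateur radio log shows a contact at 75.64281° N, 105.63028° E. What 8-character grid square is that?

Shift to the Maidenhead origin (180°W, 90°S): lon 285.63028, lat 165.64281.
Field (20°×10°, letters A–R): 285.63028/20 → 14 → O, 165.64281/10 → 16 → Q; chars OQ.
Square (2°×1°, digits 0–9): 5.63028/2 → 2, 5.64281/1 → 5; chars 25.
Subsquare (5′×2.5′, letters a–x): 1.63028/0.0833333 → 19 → t, 0.64281/0.0416667 → 15 → p; chars tp.
Extended square (30″×15″, digits 0–9): 0.04695/0.00833333 → 5, 0.01781/0.00416667 → 4; chars 54.

OQ25tp54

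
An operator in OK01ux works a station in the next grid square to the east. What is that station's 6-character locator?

Longitude subsquare u = 20; +1 → 21 = v.
The latitude characters are unchanged.

OK01vx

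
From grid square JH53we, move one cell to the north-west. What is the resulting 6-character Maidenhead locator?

Longitude subsquare w = 22; −1 → 21 = v.
Latitude subsquare e = 4; +1 → 5 = f.

JH53vf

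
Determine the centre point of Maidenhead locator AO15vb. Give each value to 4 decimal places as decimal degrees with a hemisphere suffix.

Field A=0, O=14: +0·20° lon, +14·10° lat → SW at lon -180°, lat 50°.
Square 1, 5: +1·2° lon, +5·1° lat → SW at lon -178°, lat 55°.
Subsquare v=21, b=1: +21·0.0833333° lon, +1·0.0416667° lat → SW at lon -176.25°, lat 55.0417°.
Cell spans 0.0833333° lon × 0.0416667° lat. Centre is SW corner plus half of each.
latitude 55.0625° N, longitude 176.2083° W.

55.0625° N, 176.2083° W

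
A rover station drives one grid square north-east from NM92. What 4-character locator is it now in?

OM03

Longitude square 9; +1 → 10, wraps to 0, carry into field.
Longitude field N = 13; +1 → 14 = O.
Latitude square 2; +1 → 3.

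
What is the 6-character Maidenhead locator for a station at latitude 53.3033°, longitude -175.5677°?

Add 180° to longitude and 90° to latitude: 4.4323, 143.3033.
Field: lon ⌊4.4323/20⌋ = 0 → A; lat ⌊143.3033/10⌋ = 14 → O.
Square: lon ⌊4.4323/2⌋ = 2; lat ⌊3.3033/1⌋ = 3.
Subsquare: lon ⌊0.4323/0.0833333⌋ = 5 → f; lat ⌊0.3033/0.0416667⌋ = 7 → h.

AO23fh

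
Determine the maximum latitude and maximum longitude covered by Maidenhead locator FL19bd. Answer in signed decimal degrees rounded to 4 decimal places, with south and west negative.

29.1667, -77.8333

Field F=5, L=11: +5·20° lon, +11·10° lat → SW at lon -80°, lat 20°.
Square 1, 9: +1·2° lon, +9·1° lat → SW at lon -78°, lat 29°.
Subsquare b=1, d=3: +1·0.0833333° lon, +3·0.0416667° lat → SW at lon -77.9167°, lat 29.125°.
Cell spans 0.0833333° lon × 0.0416667° lat. NE corner is SW corner plus one full cell.
latitude 29.1667, longitude -77.8333.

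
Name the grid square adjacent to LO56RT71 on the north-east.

LO56rt82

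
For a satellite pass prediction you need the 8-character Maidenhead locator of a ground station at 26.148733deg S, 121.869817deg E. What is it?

PG03wu44

Add 180° to longitude and 90° to latitude: 301.86982, 63.85127.
Field: 301.86982/20 → 15 → P, 63.85127/10 → 6 → G; chars PG.
Square: 1.86982/2 → 0, 3.85127/1 → 3; chars 03.
Subsquare: 1.86982/0.0833333 → 22 → w, 0.85127/0.0416667 → 20 → u; chars wu.
Extended square: 0.03648/0.00833333 → 4, 0.01793/0.00416667 → 4; chars 44.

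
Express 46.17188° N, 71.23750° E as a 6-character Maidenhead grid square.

Shift to the Maidenhead origin (180°W, 90°S): lon 251.2375, lat 136.1719.
Field (20°×10°, letters A–R): lon ⌊251.2375/20⌋ = 12 → M; lat ⌊136.1719/10⌋ = 13 → N.
Square (2°×1°, digits 0–9): lon ⌊11.2375/2⌋ = 5; lat ⌊6.1719/1⌋ = 6.
Subsquare (5′×2.5′, letters a–x): lon ⌊1.2375/0.0833333⌋ = 14 → o; lat ⌊0.1719/0.0416667⌋ = 4 → e.

MN56oe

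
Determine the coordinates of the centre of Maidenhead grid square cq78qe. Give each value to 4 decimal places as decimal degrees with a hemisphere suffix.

Field C=2, Q=16: +2·20° lon, +16·10° lat → SW at lon -140°, lat 70°.
Square 7, 8: +7·2° lon, +8·1° lat → SW at lon -126°, lat 78°.
Subsquare q=16, e=4: +16·0.0833333° lon, +4·0.0416667° lat → SW at lon -124.667°, lat 78.1667°.
Cell spans 0.0833333° lon × 0.0416667° lat. Centre is SW corner plus half of each.
latitude 78.1875° N, longitude 124.6250° W.

78.1875° N, 124.6250° W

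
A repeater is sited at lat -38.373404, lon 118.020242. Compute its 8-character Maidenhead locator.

Add 180° to longitude and 90° to latitude: 298.02024, 51.62660.
Field: lon ⌊298.02024/20⌋ = 14 → O; lat ⌊51.62660/10⌋ = 5 → F.
Square: lon ⌊18.02024/2⌋ = 9; lat ⌊1.62660/1⌋ = 1.
Subsquare: lon ⌊0.02024/0.0833333⌋ = 0 → a; lat ⌊0.62660/0.0416667⌋ = 15 → p.
Extended square: lon ⌊0.02024/0.00833333⌋ = 2; lat ⌊0.00160/0.00416667⌋ = 0.

OF91ap20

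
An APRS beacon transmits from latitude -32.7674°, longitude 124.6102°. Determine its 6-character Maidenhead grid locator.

Shift to the Maidenhead origin (180°W, 90°S): lon 304.6102, lat 57.2326.
Field: 304.6102/20 → 15 → P, 57.2326/10 → 5 → F; chars PF.
Square: 4.6102/2 → 2, 7.2326/1 → 7; chars 27.
Subsquare: 0.6102/0.0833333 → 7 → h, 0.2326/0.0416667 → 5 → f; chars hf.

PF27hf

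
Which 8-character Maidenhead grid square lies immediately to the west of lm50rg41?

LM50rg31

Longitude extended square 4; −1 → 3.
The latitude characters are unchanged.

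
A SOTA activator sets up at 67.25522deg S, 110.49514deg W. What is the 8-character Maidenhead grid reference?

Add 180° to longitude and 90° to latitude: 69.50486, 22.74478.
Field (20°×10°, letters A–R): 69.50486/20 → 3 → D, 22.74478/10 → 2 → C; chars DC.
Square (2°×1°, digits 0–9): 9.50486/2 → 4, 2.74478/1 → 2; chars 42.
Subsquare (5′×2.5′, letters a–x): 1.50486/0.0833333 → 18 → s, 0.74478/0.0416667 → 17 → r; chars sr.
Extended square (30″×15″, digits 0–9): 0.00486/0.00833333 → 0, 0.03645/0.00416667 → 8; chars 08.

DC42sr08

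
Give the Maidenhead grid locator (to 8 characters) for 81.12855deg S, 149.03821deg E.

QA48mu49

Shift to the Maidenhead origin (180°W, 90°S): lon 329.03821, lat 8.87145.
Field: 329.03821/20 → 16 → Q, 8.87145/10 → 0 → A; chars QA.
Square: 9.03821/2 → 4, 8.87145/1 → 8; chars 48.
Subsquare: 1.03821/0.0833333 → 12 → m, 0.87145/0.0416667 → 20 → u; chars mu.
Extended square: 0.03821/0.00833333 → 4, 0.03812/0.00416667 → 9; chars 49.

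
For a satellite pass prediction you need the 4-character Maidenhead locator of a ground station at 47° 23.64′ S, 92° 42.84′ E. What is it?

NE62

Add 180° to longitude and 90° to latitude: 272.71, 42.61.
Field (20°×10°, letters A–R): 272.71/20 → 13 → N, 42.61/10 → 4 → E; chars NE.
Square (2°×1°, digits 0–9): 12.71/2 → 6, 2.61/1 → 2; chars 62.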